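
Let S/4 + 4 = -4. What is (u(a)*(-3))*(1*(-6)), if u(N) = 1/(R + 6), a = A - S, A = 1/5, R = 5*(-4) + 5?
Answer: -2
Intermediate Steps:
S = -32 (S = -16 + 4*(-4) = -16 - 16 = -32)
R = -15 (R = -20 + 5 = -15)
A = ⅕ ≈ 0.20000
a = 161/5 (a = ⅕ - 1*(-32) = ⅕ + 32 = 161/5 ≈ 32.200)
u(N) = -⅑ (u(N) = 1/(-15 + 6) = 1/(-9) = -⅑)
(u(a)*(-3))*(1*(-6)) = (-⅑*(-3))*(1*(-6)) = (⅓)*(-6) = -2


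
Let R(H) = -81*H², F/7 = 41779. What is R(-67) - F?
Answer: -656062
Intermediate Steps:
F = 292453 (F = 7*41779 = 292453)
R(-67) - F = -81*(-67)² - 1*292453 = -81*4489 - 292453 = -363609 - 292453 = -656062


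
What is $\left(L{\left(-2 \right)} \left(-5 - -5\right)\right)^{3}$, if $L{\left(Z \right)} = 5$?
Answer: $0$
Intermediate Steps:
$\left(L{\left(-2 \right)} \left(-5 - -5\right)\right)^{3} = \left(5 \left(-5 - -5\right)\right)^{3} = \left(5 \left(-5 + 5\right)\right)^{3} = \left(5 \cdot 0\right)^{3} = 0^{3} = 0$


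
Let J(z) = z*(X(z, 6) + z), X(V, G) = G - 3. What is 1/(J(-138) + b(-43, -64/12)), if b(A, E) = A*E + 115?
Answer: 3/56923 ≈ 5.2703e-5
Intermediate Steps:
X(V, G) = -3 + G
b(A, E) = 115 + A*E
J(z) = z*(3 + z) (J(z) = z*((-3 + 6) + z) = z*(3 + z))
1/(J(-138) + b(-43, -64/12)) = 1/(-138*(3 - 138) + (115 - (-2752)/12)) = 1/(-138*(-135) + (115 - (-2752)/12)) = 1/(18630 + (115 - 43*(-16/3))) = 1/(18630 + (115 + 688/3)) = 1/(18630 + 1033/3) = 1/(56923/3) = 3/56923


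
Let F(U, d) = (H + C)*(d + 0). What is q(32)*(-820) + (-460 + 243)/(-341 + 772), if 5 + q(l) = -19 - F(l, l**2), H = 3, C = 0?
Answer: 1094188103/431 ≈ 2.5387e+6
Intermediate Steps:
F(U, d) = 3*d (F(U, d) = (3 + 0)*(d + 0) = 3*d)
q(l) = -24 - 3*l**2 (q(l) = -5 + (-19 - 3*l**2) = -24 - 3*l**2)
q(32)*(-820) + (-460 + 243)/(-341 + 772) = (-24 - 3*32**2)*(-820) + (-460 + 243)/(-341 + 772) = (-24 - 3*1024)*(-820) - 217/431 = (-24 - 3072)*(-820) - 217*1/431 = -3096*(-820) - 217/431 = 2538720 - 217/431 = 1094188103/431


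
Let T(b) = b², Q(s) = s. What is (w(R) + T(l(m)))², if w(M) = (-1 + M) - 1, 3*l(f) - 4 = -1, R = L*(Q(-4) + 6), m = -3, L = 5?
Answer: 81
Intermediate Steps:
R = 10 (R = 5*(-4 + 6) = 5*2 = 10)
l(f) = 1 (l(f) = 4/3 + (⅓)*(-1) = 4/3 - ⅓ = 1)
w(M) = -2 + M
(w(R) + T(l(m)))² = ((-2 + 10) + 1²)² = (8 + 1)² = 9² = 81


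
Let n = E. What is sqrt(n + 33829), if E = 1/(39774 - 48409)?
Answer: 3*sqrt(280266592210)/8635 ≈ 183.93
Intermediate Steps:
E = -1/8635 (E = 1/(-8635) = -1/8635 ≈ -0.00011581)
n = -1/8635 ≈ -0.00011581
sqrt(n + 33829) = sqrt(-1/8635 + 33829) = sqrt(292113414/8635) = 3*sqrt(280266592210)/8635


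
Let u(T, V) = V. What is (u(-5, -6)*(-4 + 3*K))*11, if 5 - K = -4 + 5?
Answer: -528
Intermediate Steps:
K = 4 (K = 5 - (-4 + 5) = 5 - 1*1 = 5 - 1 = 4)
(u(-5, -6)*(-4 + 3*K))*11 = -6*(-4 + 3*4)*11 = -6*(-4 + 12)*11 = -6*8*11 = -48*11 = -528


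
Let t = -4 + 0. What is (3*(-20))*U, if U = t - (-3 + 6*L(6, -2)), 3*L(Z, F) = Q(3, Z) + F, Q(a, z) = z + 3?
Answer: 900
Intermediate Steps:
Q(a, z) = 3 + z
L(Z, F) = 1 + F/3 + Z/3 (L(Z, F) = ((3 + Z) + F)/3 = (3 + F + Z)/3 = 1 + F/3 + Z/3)
t = -4
U = -15 (U = -4 - (-3 + 6*(1 + (⅓)*(-2) + (⅓)*6)) = -4 - (-3 + 6*(1 - ⅔ + 2)) = -4 - (-3 + 6*(7/3)) = -4 - (-3 + 14) = -4 - 1*11 = -4 - 11 = -15)
(3*(-20))*U = (3*(-20))*(-15) = -60*(-15) = 900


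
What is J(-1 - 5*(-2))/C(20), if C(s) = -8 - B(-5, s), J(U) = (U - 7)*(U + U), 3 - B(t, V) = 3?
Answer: -9/2 ≈ -4.5000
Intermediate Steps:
B(t, V) = 0 (B(t, V) = 3 - 1*3 = 3 - 3 = 0)
J(U) = 2*U*(-7 + U) (J(U) = (-7 + U)*(2*U) = 2*U*(-7 + U))
C(s) = -8 (C(s) = -8 - 1*0 = -8 + 0 = -8)
J(-1 - 5*(-2))/C(20) = (2*(-1 - 5*(-2))*(-7 + (-1 - 5*(-2))))/(-8) = (2*(-1 + 10)*(-7 + (-1 + 10)))*(-⅛) = (2*9*(-7 + 9))*(-⅛) = (2*9*2)*(-⅛) = 36*(-⅛) = -9/2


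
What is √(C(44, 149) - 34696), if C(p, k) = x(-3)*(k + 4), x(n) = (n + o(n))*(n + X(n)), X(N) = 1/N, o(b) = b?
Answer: 2*I*√7909 ≈ 177.87*I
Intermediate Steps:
X(N) = 1/N
x(n) = 2*n*(n + 1/n) (x(n) = (n + n)*(n + 1/n) = (2*n)*(n + 1/n) = 2*n*(n + 1/n))
C(p, k) = 80 + 20*k (C(p, k) = (2 + 2*(-3)²)*(k + 4) = (2 + 2*9)*(4 + k) = (2 + 18)*(4 + k) = 20*(4 + k) = 80 + 20*k)
√(C(44, 149) - 34696) = √((80 + 20*149) - 34696) = √((80 + 2980) - 34696) = √(3060 - 34696) = √(-31636) = 2*I*√7909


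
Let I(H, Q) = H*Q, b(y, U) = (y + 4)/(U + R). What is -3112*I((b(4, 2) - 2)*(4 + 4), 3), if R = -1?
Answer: -448128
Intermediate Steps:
b(y, U) = (4 + y)/(-1 + U) (b(y, U) = (y + 4)/(U - 1) = (4 + y)/(-1 + U))
-3112*I((b(4, 2) - 2)*(4 + 4), 3) = -3112*((4 + 4)/(-1 + 2) - 2)*(4 + 4)*3 = -3112*(8/1 - 2)*8*3 = -3112*(1*8 - 2)*8*3 = -3112*(8 - 2)*8*3 = -3112*6*8*3 = -149376*3 = -3112*144 = -448128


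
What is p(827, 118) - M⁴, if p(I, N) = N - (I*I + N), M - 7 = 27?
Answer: -2020265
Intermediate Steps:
M = 34 (M = 7 + 27 = 34)
p(I, N) = -I² (p(I, N) = N - (I² + N) = N - (N + I²) = N + (-N - I²) = -I²)
p(827, 118) - M⁴ = -1*827² - 1*34⁴ = -1*683929 - 1*1336336 = -683929 - 1336336 = -2020265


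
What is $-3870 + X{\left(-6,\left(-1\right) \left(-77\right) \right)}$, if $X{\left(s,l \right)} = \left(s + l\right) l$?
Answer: $1597$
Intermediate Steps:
$X{\left(s,l \right)} = l \left(l + s\right)$ ($X{\left(s,l \right)} = \left(l + s\right) l = l \left(l + s\right)$)
$-3870 + X{\left(-6,\left(-1\right) \left(-77\right) \right)} = -3870 + \left(-1\right) \left(-77\right) \left(\left(-1\right) \left(-77\right) - 6\right) = -3870 + 77 \left(77 - 6\right) = -3870 + 77 \cdot 71 = -3870 + 5467 = 1597$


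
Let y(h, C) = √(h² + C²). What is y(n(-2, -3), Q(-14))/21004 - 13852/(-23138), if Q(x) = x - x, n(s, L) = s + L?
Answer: 145531549/242995276 ≈ 0.59891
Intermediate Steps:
n(s, L) = L + s
Q(x) = 0
y(h, C) = √(C² + h²)
y(n(-2, -3), Q(-14))/21004 - 13852/(-23138) = √(0² + (-3 - 2)²)/21004 - 13852/(-23138) = √(0 + (-5)²)*(1/21004) - 13852*(-1/23138) = √(0 + 25)*(1/21004) + 6926/11569 = √25*(1/21004) + 6926/11569 = 5*(1/21004) + 6926/11569 = 5/21004 + 6926/11569 = 145531549/242995276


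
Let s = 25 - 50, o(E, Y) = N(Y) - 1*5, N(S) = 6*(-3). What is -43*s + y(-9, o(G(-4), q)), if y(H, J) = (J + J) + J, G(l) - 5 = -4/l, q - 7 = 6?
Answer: 1006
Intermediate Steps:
q = 13 (q = 7 + 6 = 13)
N(S) = -18
G(l) = 5 - 4/l
o(E, Y) = -23 (o(E, Y) = -18 - 1*5 = -18 - 5 = -23)
s = -25
y(H, J) = 3*J (y(H, J) = 2*J + J = 3*J)
-43*s + y(-9, o(G(-4), q)) = -43*(-25) + 3*(-23) = 1075 - 69 = 1006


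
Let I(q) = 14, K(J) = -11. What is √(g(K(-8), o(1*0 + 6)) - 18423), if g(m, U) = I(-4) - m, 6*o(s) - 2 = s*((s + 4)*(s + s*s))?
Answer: I*√18398 ≈ 135.64*I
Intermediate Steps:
o(s) = ⅓ + s*(4 + s)*(s + s²)/6 (o(s) = ⅓ + (s*((s + 4)*(s + s*s)))/6 = ⅓ + (s*((4 + s)*(s + s²)))/6 = ⅓ + (s*(4 + s)*(s + s²))/6 = ⅓ + s*(4 + s)*(s + s²)/6)
g(m, U) = 14 - m
√(g(K(-8), o(1*0 + 6)) - 18423) = √((14 - 1*(-11)) - 18423) = √((14 + 11) - 18423) = √(25 - 18423) = √(-18398) = I*√18398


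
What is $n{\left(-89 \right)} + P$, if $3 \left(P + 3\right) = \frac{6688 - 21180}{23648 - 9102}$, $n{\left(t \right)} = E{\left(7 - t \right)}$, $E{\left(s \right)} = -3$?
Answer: $- \frac{138160}{21819} \approx -6.3321$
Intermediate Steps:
$n{\left(t \right)} = -3$
$P = - \frac{72703}{21819}$ ($P = -3 + \frac{\left(6688 - 21180\right) \frac{1}{23648 - 9102}}{3} = -3 + \frac{\left(-14492\right) \frac{1}{14546}}{3} = -3 + \frac{1}{3} \left(- \frac{7246}{7273}\right) = -3 - \frac{7246}{21819} = - \frac{72703}{21819} \approx -3.3321$)
$n{\left(-89 \right)} + P = -3 - \frac{72703}{21819} = - \frac{138160}{21819}$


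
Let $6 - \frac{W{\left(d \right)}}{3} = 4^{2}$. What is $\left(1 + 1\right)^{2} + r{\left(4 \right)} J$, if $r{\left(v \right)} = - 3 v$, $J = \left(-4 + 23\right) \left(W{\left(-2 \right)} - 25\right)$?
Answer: $12544$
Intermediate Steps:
$W{\left(d \right)} = -30$ ($W{\left(d \right)} = 18 - 3 \cdot 4^{2} = 18 - 48 = -30$)
$J = -1045$ ($J = \left(-4 + 23\right) \left(-30 - 25\right) = 19 \left(-55\right) = -1045$)
$\left(1 + 1\right)^{2} + r{\left(4 \right)} J = \left(1 + 1\right)^{2} + \left(-3\right) 4 \left(-1045\right) = 2^{2} - -12540 = 4 + 12540 = 12544$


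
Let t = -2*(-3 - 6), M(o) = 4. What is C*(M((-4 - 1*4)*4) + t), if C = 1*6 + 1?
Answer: 154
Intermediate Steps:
t = 18 (t = -2*(-9) = 18)
C = 7 (C = 6 + 1 = 7)
C*(M((-4 - 1*4)*4) + t) = 7*(4 + 18) = 7*22 = 154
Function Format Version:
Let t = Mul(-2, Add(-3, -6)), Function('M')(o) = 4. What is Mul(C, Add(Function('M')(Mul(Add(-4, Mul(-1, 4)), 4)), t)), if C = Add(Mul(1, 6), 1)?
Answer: 154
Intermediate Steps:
t = 18 (t = Mul(-2, -9) = 18)
C = 7 (C = Add(6, 1) = 7)
Mul(C, Add(Function('M')(Mul(Add(-4, Mul(-1, 4)), 4)), t)) = Mul(7, Add(4, 18)) = Mul(7, 22) = 154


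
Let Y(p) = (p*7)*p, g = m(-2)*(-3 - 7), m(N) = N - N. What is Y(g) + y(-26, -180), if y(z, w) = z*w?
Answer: 4680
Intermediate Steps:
m(N) = 0
y(z, w) = w*z
g = 0 (g = 0*(-3 - 7) = 0*(-10) = 0)
Y(p) = 7*p² (Y(p) = (7*p)*p = 7*p²)
Y(g) + y(-26, -180) = 7*0² - 180*(-26) = 7*0 + 4680 = 0 + 4680 = 4680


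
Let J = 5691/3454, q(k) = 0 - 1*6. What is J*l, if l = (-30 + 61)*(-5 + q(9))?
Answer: -176421/314 ≈ -561.85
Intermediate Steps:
q(k) = -6 (q(k) = 0 - 6 = -6)
J = 5691/3454 (J = 5691*(1/3454) = 5691/3454 ≈ 1.6477)
l = -341 (l = (-30 + 61)*(-5 - 6) = 31*(-11) = -341)
J*l = (5691/3454)*(-341) = -176421/314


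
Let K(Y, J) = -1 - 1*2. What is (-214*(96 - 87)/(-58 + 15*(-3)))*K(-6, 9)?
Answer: -5778/103 ≈ -56.097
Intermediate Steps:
K(Y, J) = -3 (K(Y, J) = -1 - 2 = -3)
(-214*(96 - 87)/(-58 + 15*(-3)))*K(-6, 9) = -214*(96 - 87)/(-58 + 15*(-3))*(-3) = -1926/(-58 - 45)*(-3) = -1926/(-103)*(-3) = -1926*(-1)/103*(-3) = -214*(-9/103)*(-3) = (1926/103)*(-3) = -5778/103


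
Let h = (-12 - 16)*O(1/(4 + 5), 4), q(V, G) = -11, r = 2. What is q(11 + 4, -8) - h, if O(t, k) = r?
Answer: 45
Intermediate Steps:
O(t, k) = 2
h = -56 (h = (-12 - 16)*2 = -28*2 = -56)
q(11 + 4, -8) - h = -11 - 1*(-56) = -11 + 56 = 45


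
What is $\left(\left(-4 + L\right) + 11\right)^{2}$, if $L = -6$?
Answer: $1$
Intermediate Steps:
$\left(\left(-4 + L\right) + 11\right)^{2} = \left(\left(-4 - 6\right) + 11\right)^{2} = \left(-10 + 11\right)^{2} = 1^{2} = 1$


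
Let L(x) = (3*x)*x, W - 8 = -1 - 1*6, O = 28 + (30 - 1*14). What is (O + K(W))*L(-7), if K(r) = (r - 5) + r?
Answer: 6027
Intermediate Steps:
O = 44 (O = 28 + (30 - 14) = 28 + 16 = 44)
W = 1 (W = 8 + (-1 - 1*6) = 8 + (-1 - 6) = 8 - 7 = 1)
K(r) = -5 + 2*r (K(r) = (-5 + r) + r = -5 + 2*r)
L(x) = 3*x²
(O + K(W))*L(-7) = (44 + (-5 + 2*1))*(3*(-7)²) = (44 + (-5 + 2))*(3*49) = (44 - 3)*147 = 41*147 = 6027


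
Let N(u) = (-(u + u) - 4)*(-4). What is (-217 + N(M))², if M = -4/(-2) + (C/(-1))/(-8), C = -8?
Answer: 37249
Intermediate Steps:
M = 1 (M = -4/(-2) - 8/(-1)/(-8) = -4*(-½) - 8*(-1)*(-⅛) = 2 + 8*(-⅛) = 2 - 1 = 1)
N(u) = 16 + 8*u (N(u) = (-2*u - 4)*(-4) = (-4 - 2*u)*(-4) = 16 + 8*u)
(-217 + N(M))² = (-217 + (16 + 8*1))² = (-217 + (16 + 8))² = (-217 + 24)² = (-193)² = 37249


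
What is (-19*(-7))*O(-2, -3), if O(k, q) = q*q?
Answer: 1197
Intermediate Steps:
O(k, q) = q²
(-19*(-7))*O(-2, -3) = -19*(-7)*(-3)² = 133*9 = 1197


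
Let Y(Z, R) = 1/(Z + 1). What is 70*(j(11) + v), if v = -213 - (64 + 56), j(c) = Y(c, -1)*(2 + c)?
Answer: -139405/6 ≈ -23234.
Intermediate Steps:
Y(Z, R) = 1/(1 + Z)
j(c) = (2 + c)/(1 + c)
v = -333 (v = -213 - 1*120 = -213 - 120 = -333)
70*(j(11) + v) = 70*((2 + 11)/(1 + 11) - 333) = 70*(13/12 - 333) = 70*(-3983/12) = -139405/6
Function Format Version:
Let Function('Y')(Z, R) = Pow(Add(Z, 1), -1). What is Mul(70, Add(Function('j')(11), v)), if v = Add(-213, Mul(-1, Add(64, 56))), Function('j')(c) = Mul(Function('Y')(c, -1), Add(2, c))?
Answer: Rational(-139405, 6) ≈ -23234.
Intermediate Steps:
Function('Y')(Z, R) = Pow(Add(1, Z), -1)
Function('j')(c) = Mul(Pow(Add(1, c), -1), Add(2, c))
v = -333 (v = Add(-213, Mul(-1, 120)) = Add(-213, -120) = -333)
Mul(70, Add(Function('j')(11), v)) = Mul(70, Add(Mul(Pow(Add(1, 11), -1), Add(2, 11)), -333)) = Mul(70, Add(Mul(Pow(12, -1), 13), -333)) = Mul(70, Add(Mul(Rational(1, 12), 13), -333)) = Mul(70, Add(Rational(13, 12), -333)) = Mul(70, Rational(-3983, 12)) = Rational(-139405, 6)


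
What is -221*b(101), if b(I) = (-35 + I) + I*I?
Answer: -2269007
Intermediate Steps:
b(I) = -35 + I + I² (b(I) = (-35 + I) + I² = -35 + I + I²)
-221*b(101) = -221*(-35 + 101 + 101²) = -221*(-35 + 101 + 10201) = -221*10267 = -2269007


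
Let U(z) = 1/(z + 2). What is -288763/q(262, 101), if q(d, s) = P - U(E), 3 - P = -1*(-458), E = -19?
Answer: 4908971/7734 ≈ 634.73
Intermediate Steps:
U(z) = 1/(2 + z)
P = -455 (P = 3 - (-1)*(-458) = 3 - 1*458 = 3 - 458 = -455)
q(d, s) = -7734/17 (q(d, s) = -455 - 1/(2 - 19) = -455 - 1/(-17) = -455 - 1*(-1/17) = -455 + 1/17 = -7734/17)
-288763/q(262, 101) = -288763/(-7734/17) = -288763*(-17/7734) = 4908971/7734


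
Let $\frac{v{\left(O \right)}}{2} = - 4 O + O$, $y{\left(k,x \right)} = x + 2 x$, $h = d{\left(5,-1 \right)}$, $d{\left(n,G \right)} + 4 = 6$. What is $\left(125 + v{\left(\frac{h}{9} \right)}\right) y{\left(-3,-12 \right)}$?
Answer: $-4452$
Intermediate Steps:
$d{\left(n,G \right)} = 2$ ($d{\left(n,G \right)} = -4 + 6 = 2$)
$h = 2$
$y{\left(k,x \right)} = 3 x$
$v{\left(O \right)} = - 6 O$ ($v{\left(O \right)} = 2 \left(- 4 O + O\right) = 2 \left(- 3 O\right) = - 6 O$)
$\left(125 + v{\left(\frac{h}{9} \right)}\right) y{\left(-3,-12 \right)} = \left(125 - 6 \cdot \frac{2}{9}\right) 3 \left(-12\right) = \left(125 - 6 \cdot 2 \cdot \frac{1}{9}\right) \left(-36\right) = \left(125 - \frac{4}{3}\right) \left(-36\right) = \frac{371}{3} \left(-36\right) = -4452$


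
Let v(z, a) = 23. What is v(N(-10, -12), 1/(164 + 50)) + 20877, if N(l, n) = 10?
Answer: 20900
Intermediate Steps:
v(N(-10, -12), 1/(164 + 50)) + 20877 = 23 + 20877 = 20900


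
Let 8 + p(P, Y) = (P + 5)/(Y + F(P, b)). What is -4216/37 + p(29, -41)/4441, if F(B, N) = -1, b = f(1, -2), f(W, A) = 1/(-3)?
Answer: -393195221/3450657 ≈ -113.95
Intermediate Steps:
f(W, A) = -⅓
b = -⅓ ≈ -0.33333
p(P, Y) = -8 + (5 + P)/(-1 + Y) (p(P, Y) = -8 + (P + 5)/(Y - 1) = -8 + (5 + P)/(-1 + Y))
-4216/37 + p(29, -41)/4441 = -4216/37 + ((13 + 29 - 8*(-41))/(-1 - 41))/4441 = -4216*1/37 + ((13 + 29 + 328)/(-42))*(1/4441) = -4216/37 - 1/42*370*(1/4441) = -4216/37 - 185/21*1/4441 = -4216/37 - 185/93261 = -393195221/3450657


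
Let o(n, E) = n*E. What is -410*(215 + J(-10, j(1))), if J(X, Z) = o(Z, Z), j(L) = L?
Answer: -88560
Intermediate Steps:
o(n, E) = E*n
J(X, Z) = Z**2 (J(X, Z) = Z*Z = Z**2)
-410*(215 + J(-10, j(1))) = -410*(215 + 1**2) = -410*(215 + 1) = -410*216 = -88560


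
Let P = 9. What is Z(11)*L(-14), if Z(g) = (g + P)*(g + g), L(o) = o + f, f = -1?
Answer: -6600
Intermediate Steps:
L(o) = -1 + o (L(o) = o - 1 = -1 + o)
Z(g) = 2*g*(9 + g) (Z(g) = (g + 9)*(g + g) = (9 + g)*(2*g) = 2*g*(9 + g))
Z(11)*L(-14) = (2*11*(9 + 11))*(-1 - 14) = (2*11*20)*(-15) = 440*(-15) = -6600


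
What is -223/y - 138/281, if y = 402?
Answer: -118139/112962 ≈ -1.0458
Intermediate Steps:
-223/y - 138/281 = -223/402 - 138/281 = -118139/112962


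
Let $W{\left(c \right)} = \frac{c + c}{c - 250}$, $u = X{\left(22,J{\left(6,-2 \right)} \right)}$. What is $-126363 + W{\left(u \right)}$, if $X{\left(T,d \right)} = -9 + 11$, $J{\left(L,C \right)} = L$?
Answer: $- \frac{7834507}{62} \approx -1.2636 \cdot 10^{5}$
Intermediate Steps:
$X{\left(T,d \right)} = 2$
$u = 2$
$W{\left(c \right)} = \frac{2 c}{-250 + c}$
$-126363 + W{\left(u \right)} = -126363 + 2 \cdot 2 \frac{1}{-250 + 2} = -126363 + 2 \cdot 2 \frac{1}{-248} = -126363 + 2 \cdot 2 \left(- \frac{1}{248}\right) = -126363 - \frac{1}{62} = - \frac{7834507}{62}$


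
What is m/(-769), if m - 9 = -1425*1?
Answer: 1416/769 ≈ 1.8414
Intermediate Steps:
m = -1416 (m = 9 - 1425*1 = 9 - 1425 = -1416)
m/(-769) = -1416/(-769) = -1416*(-1/769) = 1416/769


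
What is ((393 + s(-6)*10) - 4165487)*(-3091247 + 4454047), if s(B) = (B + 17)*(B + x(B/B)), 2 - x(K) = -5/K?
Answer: -5676040195200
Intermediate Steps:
x(K) = 2 + 5/K (x(K) = 2 - (-5)/K = 2 + 5/K)
s(B) = (7 + B)*(17 + B) (s(B) = (B + 17)*(B + (2 + 5/((B/B)))) = (17 + B)*(B + (2 + 5/1)) = (17 + B)*(B + (2 + 5*1)) = (17 + B)*(B + (2 + 5)) = (17 + B)*(B + 7) = (17 + B)*(7 + B) = (7 + B)*(17 + B))
((393 + s(-6)*10) - 4165487)*(-3091247 + 4454047) = ((393 + (119 + (-6)**2 + 24*(-6))*10) - 4165487)*(-3091247 + 4454047) = ((393 + (119 + 36 - 144)*10) - 4165487)*1362800 = ((393 + 11*10) - 4165487)*1362800 = ((393 + 110) - 4165487)*1362800 = (503 - 4165487)*1362800 = -4164984*1362800 = -5676040195200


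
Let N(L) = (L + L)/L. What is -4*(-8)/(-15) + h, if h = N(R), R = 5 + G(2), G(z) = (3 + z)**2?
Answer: -2/15 ≈ -0.13333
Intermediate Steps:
R = 30 (R = 5 + (3 + 2)**2 = 5 + 5**2 = 5 + 25 = 30)
N(L) = 2 (N(L) = (2*L)/L = 2)
h = 2
-4*(-8)/(-15) + h = -4*(-8)/(-15) + 2 = 32*(-1/15) + 2 = -32/15 + 2 = -2/15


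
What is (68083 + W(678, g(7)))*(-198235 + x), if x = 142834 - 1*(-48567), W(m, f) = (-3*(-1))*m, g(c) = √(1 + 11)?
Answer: -479179578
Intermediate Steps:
g(c) = 2*√3 (g(c) = √12 = 2*√3)
W(m, f) = 3*m
x = 191401 (x = 142834 + 48567 = 191401)
(68083 + W(678, g(7)))*(-198235 + x) = (68083 + 3*678)*(-198235 + 191401) = (68083 + 2034)*(-6834) = 70117*(-6834) = -479179578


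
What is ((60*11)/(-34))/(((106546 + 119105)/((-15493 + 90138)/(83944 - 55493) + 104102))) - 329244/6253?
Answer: -14015160743857326/227484019560967 ≈ -61.609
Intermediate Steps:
((60*11)/(-34))/(((106546 + 119105)/((-15493 + 90138)/(83944 - 55493) + 104102))) - 329244/6253 = (660*(-1/34))/((225651/(74645/28451 + 104102))) - 329244*1/6253 = -330/(17*(225651/(74645*(1/28451) + 104102))) - 329244/6253 = -330/(17*(225651/(74645/28451 + 104102))) - 329244/6253 = -330/(17*(225651/(2961880647/28451))) - 329244/6253 = -330/(17*(225651*(28451/2961880647))) - 329244/6253 = -330/(17*2139998867/987293549) - 329244/6253 = -330/17*987293549/2139998867 - 329244/6253 = -325806871170/36379980739 - 329244/6253 = -14015160743857326/227484019560967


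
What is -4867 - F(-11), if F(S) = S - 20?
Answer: -4836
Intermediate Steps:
F(S) = -20 + S
-4867 - F(-11) = -4867 - (-20 - 11) = -4867 - 1*(-31) = -4867 + 31 = -4836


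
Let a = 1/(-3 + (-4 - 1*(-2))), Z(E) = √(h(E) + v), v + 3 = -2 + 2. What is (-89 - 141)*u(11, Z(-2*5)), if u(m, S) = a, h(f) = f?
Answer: 46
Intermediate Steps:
v = -3 (v = -3 + (-2 + 2) = -3 + 0 = -3)
Z(E) = √(-3 + E) (Z(E) = √(E - 3) = √(-3 + E))
a = -⅕ (a = 1/(-3 + (-4 + 2)) = 1/(-3 - 2) = 1/(-5) = -⅕ ≈ -0.20000)
u(m, S) = -⅕
(-89 - 141)*u(11, Z(-2*5)) = (-89 - 141)*(-⅕) = -230*(-⅕) = 46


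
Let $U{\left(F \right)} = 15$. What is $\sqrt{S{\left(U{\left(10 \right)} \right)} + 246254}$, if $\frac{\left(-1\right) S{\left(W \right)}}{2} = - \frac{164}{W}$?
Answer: $\frac{\sqrt{55412070}}{15} \approx 496.26$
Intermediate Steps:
$S{\left(W \right)} = \frac{328}{W}$ ($S{\left(W \right)} = - 2 \left(- \frac{164}{W}\right) = \frac{328}{W}$)
$\sqrt{S{\left(U{\left(10 \right)} \right)} + 246254} = \sqrt{\frac{328}{15} + 246254} = \sqrt{\frac{3694138}{15}} = \frac{\sqrt{55412070}}{15}$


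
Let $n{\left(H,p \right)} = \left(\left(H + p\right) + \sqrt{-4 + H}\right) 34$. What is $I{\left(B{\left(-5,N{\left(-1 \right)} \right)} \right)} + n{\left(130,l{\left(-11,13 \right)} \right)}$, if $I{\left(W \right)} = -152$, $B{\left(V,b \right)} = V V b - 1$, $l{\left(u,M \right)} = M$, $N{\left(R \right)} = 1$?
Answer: $4710 + 102 \sqrt{14} \approx 5091.6$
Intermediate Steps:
$n{\left(H,p \right)} = 34 H + 34 p + 34 \sqrt{-4 + H}$ ($n{\left(H,p \right)} = \left(H + p + \sqrt{-4 + H}\right) 34 = 34 H + 34 p + 34 \sqrt{-4 + H}$)
$B{\left(V,b \right)} = -1 + b V^{2}$ ($B{\left(V,b \right)} = V^{2} b - 1 = b V^{2} - 1 = -1 + b V^{2}$)
$I{\left(B{\left(-5,N{\left(-1 \right)} \right)} \right)} + n{\left(130,l{\left(-11,13 \right)} \right)} = -152 + \left(34 \cdot 130 + 34 \cdot 13 + 34 \sqrt{-4 + 130}\right) = -152 + \left(4420 + 442 + 34 \sqrt{126}\right) = -152 + \left(4420 + 442 + 34 \cdot 3 \sqrt{14}\right) = -152 + \left(4420 + 442 + 102 \sqrt{14}\right) = -152 + \left(4862 + 102 \sqrt{14}\right) = 4710 + 102 \sqrt{14}$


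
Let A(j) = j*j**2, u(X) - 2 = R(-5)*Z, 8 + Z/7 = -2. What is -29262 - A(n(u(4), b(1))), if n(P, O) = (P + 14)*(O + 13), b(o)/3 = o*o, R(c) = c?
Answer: -200818291278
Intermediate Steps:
Z = -70 (Z = -56 + 7*(-2) = -56 - 14 = -70)
u(X) = 352 (u(X) = 2 - 5*(-70) = 2 + 350 = 352)
b(o) = 3*o**2 (b(o) = 3*(o*o) = 3*o**2)
n(P, O) = (13 + O)*(14 + P) (n(P, O) = (14 + P)*(13 + O) = (13 + O)*(14 + P))
A(j) = j**3
-29262 - A(n(u(4), b(1))) = -29262 - (182 + 13*352 + 14*(3*1**2) + (3*1**2)*352)**3 = -29262 - (182 + 4576 + 14*(3*1) + (3*1)*352)**3 = -29262 - (182 + 4576 + 14*3 + 3*352)**3 = -29262 - (182 + 4576 + 42 + 1056)**3 = -29262 - 1*5856**3 = -29262 - 1*200818262016 = -29262 - 200818262016 = -200818291278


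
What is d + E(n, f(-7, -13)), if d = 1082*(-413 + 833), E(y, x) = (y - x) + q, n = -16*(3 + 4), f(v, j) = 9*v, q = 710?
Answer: 455101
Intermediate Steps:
n = -112 (n = -16*7 = -112)
E(y, x) = 710 + y - x (E(y, x) = (y - x) + 710 = 710 + y - x)
d = 454440 (d = 1082*420 = 454440)
d + E(n, f(-7, -13)) = 454440 + (710 - 112 - 9*(-7)) = 454440 + (710 - 112 - 1*(-63)) = 454440 + (710 - 112 + 63) = 454440 + 661 = 455101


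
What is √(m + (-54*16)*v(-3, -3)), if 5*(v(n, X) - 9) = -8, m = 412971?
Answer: √10164435/5 ≈ 637.63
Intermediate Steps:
v(n, X) = 37/5 (v(n, X) = 9 + (⅕)*(-8) = 9 - 8/5 = 37/5)
√(m + (-54*16)*v(-3, -3)) = √(412971 - 54*16*(37/5)) = √(412971 - 864*37/5) = √(412971 - 31968/5) = √(2032887/5) = √10164435/5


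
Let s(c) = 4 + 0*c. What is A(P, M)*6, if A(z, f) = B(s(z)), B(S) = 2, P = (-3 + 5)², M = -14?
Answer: 12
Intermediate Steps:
P = 4 (P = 2² = 4)
s(c) = 4 (s(c) = 4 + 0 = 4)
A(z, f) = 2
A(P, M)*6 = 2*6 = 12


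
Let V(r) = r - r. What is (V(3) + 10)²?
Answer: 100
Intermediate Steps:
V(r) = 0
(V(3) + 10)² = (0 + 10)² = 10² = 100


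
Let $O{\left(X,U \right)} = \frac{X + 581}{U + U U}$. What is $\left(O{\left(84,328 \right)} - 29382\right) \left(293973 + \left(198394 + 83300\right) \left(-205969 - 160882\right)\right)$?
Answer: $\frac{46807886659910826357}{15416} \approx 3.0363 \cdot 10^{15}$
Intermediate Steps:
$O{\left(X,U \right)} = \frac{581 + X}{U + U^{2}}$
$\left(O{\left(84,328 \right)} - 29382\right) \left(293973 + \left(198394 + 83300\right) \left(-205969 - 160882\right)\right) = \left(\frac{581 + 84}{328 \left(1 + 328\right)} - 29382\right) \left(293973 + \left(198394 + 83300\right) \left(-205969 - 160882\right)\right) = \left(\frac{1}{328} \cdot \frac{1}{329} \cdot 665 - 29382\right) \left(293973 + 281694 \left(-366851\right)\right) = \left(\frac{1}{328} \cdot \frac{1}{329} \cdot 665 - 29382\right) \left(293973 - 103339725594\right) = \left(\frac{95}{15416} - 29382\right) \left(-103339431621\right) = \left(- \frac{452952817}{15416}\right) \left(-103339431621\right) = \frac{46807886659910826357}{15416}$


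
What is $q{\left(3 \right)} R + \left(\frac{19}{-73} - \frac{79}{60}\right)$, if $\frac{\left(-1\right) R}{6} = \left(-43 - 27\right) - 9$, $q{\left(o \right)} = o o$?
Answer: $\frac{18678173}{4380} \approx 4264.4$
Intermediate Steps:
$q{\left(o \right)} = o^{2}$
$R = 474$ ($R = - 6 \left(\left(-43 - 27\right) - 9\right) = - 6 \left(-70 - 9\right) = \left(-6\right) \left(-79\right) = 474$)
$q{\left(3 \right)} R + \left(\frac{19}{-73} - \frac{79}{60}\right) = 3^{2} \cdot 474 + \left(\frac{19}{-73} - \frac{79}{60}\right) = 9 \cdot 474 + \left(19 \left(- \frac{1}{73}\right) - \frac{79}{60}\right) = 4266 - \frac{6907}{4380} = \frac{18678173}{4380}$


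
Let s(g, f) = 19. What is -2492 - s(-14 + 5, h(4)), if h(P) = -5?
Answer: -2511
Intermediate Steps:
-2492 - s(-14 + 5, h(4)) = -2492 - 1*19 = -2492 - 19 = -2511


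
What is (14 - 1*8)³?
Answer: 216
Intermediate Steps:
(14 - 1*8)³ = (14 - 8)³ = 6³ = 216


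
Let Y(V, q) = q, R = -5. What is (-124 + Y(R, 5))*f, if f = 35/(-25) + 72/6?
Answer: -6307/5 ≈ -1261.4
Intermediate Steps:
f = 53/5 (f = 35*(-1/25) + 72*(1/6) = -7/5 + 12 = 53/5 ≈ 10.600)
(-124 + Y(R, 5))*f = (-124 + 5)*(53/5) = -119*53/5 = -6307/5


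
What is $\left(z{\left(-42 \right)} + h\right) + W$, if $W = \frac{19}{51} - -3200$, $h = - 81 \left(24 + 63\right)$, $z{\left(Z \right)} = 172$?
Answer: $- \frac{187406}{51} \approx -3674.6$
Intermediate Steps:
$h = -7047$ ($h = \left(-81\right) 87 = -7047$)
$W = \frac{163219}{51}$ ($W = 19 \cdot \frac{1}{51} + 3200 = \frac{19}{51} + 3200 = \frac{163219}{51} \approx 3200.4$)
$\left(z{\left(-42 \right)} + h\right) + W = \left(172 - 7047\right) + \frac{163219}{51} = -6875 + \frac{163219}{51} = - \frac{187406}{51}$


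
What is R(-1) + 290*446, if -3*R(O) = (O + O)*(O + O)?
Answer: 388016/3 ≈ 1.2934e+5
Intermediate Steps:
R(O) = -4*O²/3 (R(O) = -(O + O)*(O + O)/3 = -2*O*2*O/3 = -4*O²/3)
R(-1) + 290*446 = -4/3*(-1)² + 290*446 = -4/3*1 + 129340 = -4/3 + 129340 = 388016/3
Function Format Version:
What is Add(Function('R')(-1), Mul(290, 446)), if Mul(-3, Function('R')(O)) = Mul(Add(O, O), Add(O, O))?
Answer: Rational(388016, 3) ≈ 1.2934e+5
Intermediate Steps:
Function('R')(O) = Mul(Rational(-4, 3), Pow(O, 2)) (Function('R')(O) = Mul(Rational(-1, 3), Mul(Add(O, O), Add(O, O))) = Mul(Rational(-1, 3), Mul(Mul(2, O), Mul(2, O))) = Mul(Rational(-1, 3), Mul(4, Pow(O, 2))) = Mul(Rational(-4, 3), Pow(O, 2)))
Add(Function('R')(-1), Mul(290, 446)) = Add(Mul(Rational(-4, 3), Pow(-1, 2)), Mul(290, 446)) = Add(Mul(Rational(-4, 3), 1), 129340) = Add(Rational(-4, 3), 129340) = Rational(388016, 3)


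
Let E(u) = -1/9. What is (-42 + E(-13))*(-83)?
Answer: 31457/9 ≈ 3495.2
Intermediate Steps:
E(u) = -⅑ (E(u) = -1*⅑ = -⅑)
(-42 + E(-13))*(-83) = (-42 - ⅑)*(-83) = -379/9*(-83) = 31457/9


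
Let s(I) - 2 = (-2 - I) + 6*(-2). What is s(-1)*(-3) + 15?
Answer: 48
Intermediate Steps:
s(I) = -12 - I (s(I) = 2 + ((-2 - I) + 6*(-2)) = 2 + ((-2 - I) - 12) = 2 + (-14 - I) = -12 - I)
s(-1)*(-3) + 15 = (-12 - 1*(-1))*(-3) + 15 = (-12 + 1)*(-3) + 15 = -11*(-3) + 15 = 33 + 15 = 48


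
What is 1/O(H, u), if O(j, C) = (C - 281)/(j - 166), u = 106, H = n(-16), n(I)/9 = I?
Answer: 62/35 ≈ 1.7714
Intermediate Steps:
n(I) = 9*I
H = -144 (H = 9*(-16) = -144)
O(j, C) = (-281 + C)/(-166 + j)
1/O(H, u) = 1/((-281 + 106)/(-166 - 144)) = 1/(-175/(-310)) = 1/(-1/310*(-175)) = 1/(35/62) = 62/35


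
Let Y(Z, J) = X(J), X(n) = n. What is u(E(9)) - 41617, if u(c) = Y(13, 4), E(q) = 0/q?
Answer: -41613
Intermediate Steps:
E(q) = 0
Y(Z, J) = J
u(c) = 4
u(E(9)) - 41617 = 4 - 41617 = -41613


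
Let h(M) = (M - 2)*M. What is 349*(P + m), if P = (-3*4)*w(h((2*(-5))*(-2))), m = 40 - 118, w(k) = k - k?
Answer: -27222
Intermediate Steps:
h(M) = M*(-2 + M) (h(M) = (-2 + M)*M = M*(-2 + M))
w(k) = 0
m = -78
P = 0 (P = -3*4*0 = -12*0 = 0)
349*(P + m) = 349*(0 - 78) = 349*(-78) = -27222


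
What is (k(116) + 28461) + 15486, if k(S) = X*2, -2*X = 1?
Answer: 43946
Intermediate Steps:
X = -½ (X = -½*1 = -½ ≈ -0.50000)
k(S) = -1 (k(S) = -½*2 = -1)
(k(116) + 28461) + 15486 = (-1 + 28461) + 15486 = 28460 + 15486 = 43946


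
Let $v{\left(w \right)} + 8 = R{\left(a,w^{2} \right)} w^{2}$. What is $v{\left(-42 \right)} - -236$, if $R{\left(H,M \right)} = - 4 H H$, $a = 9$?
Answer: $-571308$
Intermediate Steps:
$R{\left(H,M \right)} = - 4 H^{2}$
$v{\left(w \right)} = -8 - 324 w^{2}$ ($v{\left(w \right)} = -8 + - 4 \cdot 9^{2} w^{2} = -8 + \left(-4\right) 81 w^{2} = -8 - 324 w^{2}$)
$v{\left(-42 \right)} - -236 = \left(-8 - 324 \left(-42\right)^{2}\right) - -236 = \left(-8 - 571536\right) + 236 = -571544 + 236 = -571308$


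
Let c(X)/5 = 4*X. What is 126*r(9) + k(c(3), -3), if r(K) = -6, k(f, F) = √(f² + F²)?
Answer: -756 + 3*√401 ≈ -695.92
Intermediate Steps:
c(X) = 20*X (c(X) = 5*(4*X) = 20*X)
k(f, F) = √(F² + f²)
126*r(9) + k(c(3), -3) = 126*(-6) + √((-3)² + (20*3)²) = -756 + √(9 + 60²) = -756 + √(9 + 3600) = -756 + √3609 = -756 + 3*√401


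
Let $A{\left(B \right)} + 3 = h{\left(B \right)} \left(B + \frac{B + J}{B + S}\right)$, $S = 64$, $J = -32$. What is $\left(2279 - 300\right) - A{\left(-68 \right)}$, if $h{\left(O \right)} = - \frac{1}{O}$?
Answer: $\frac{134819}{68} \approx 1982.6$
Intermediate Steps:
$A{\left(B \right)} = -3 - \frac{B + \frac{-32 + B}{64 + B}}{B}$ ($A{\left(B \right)} = -3 + - \frac{1}{B} \left(B + \frac{B - 32}{B + 64}\right) = -3 + - \frac{1}{B} \left(B + \frac{-32 + B}{64 + B}\right) = -3 - \frac{B + \frac{-32 + B}{64 + B}}{B}$)
$\left(2279 - 300\right) - A{\left(-68 \right)} = \left(2279 - 300\right) - \frac{32 - - 68 \left(257 + 4 \left(-68\right)\right)}{\left(-68\right) \left(64 - 68\right)} = \left(2279 - 300\right) - - \frac{32 - - 68 \left(257 - 272\right)}{68 \left(-4\right)} = 1979 - \left(- \frac{1}{68}\right) \left(- \frac{1}{4}\right) \left(32 - \left(-68\right) \left(-15\right)\right) = 1979 - \left(- \frac{1}{68}\right) \left(- \frac{1}{4}\right) \left(32 - 1020\right) = 1979 - \left(- \frac{1}{68}\right) \left(- \frac{1}{4}\right) \left(-988\right) = 1979 - - \frac{247}{68} = 1979 + \frac{247}{68} = \frac{134819}{68}$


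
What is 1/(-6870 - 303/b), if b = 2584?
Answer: -2584/17752383 ≈ -0.00014556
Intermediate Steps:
1/(-6870 - 303/b) = 1/(-6870 - 303/2584) = 1/(-17752383/2584) = -2584/17752383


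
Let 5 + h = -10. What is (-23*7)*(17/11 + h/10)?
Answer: -161/22 ≈ -7.3182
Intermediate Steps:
h = -15 (h = -5 - 10 = -15)
(-23*7)*(17/11 + h/10) = (-23*7)*(17/11 - 15/10) = -161*(17*(1/11) - 15*⅒) = -161*(17/11 - 3/2) = -161*1/22 = -161/22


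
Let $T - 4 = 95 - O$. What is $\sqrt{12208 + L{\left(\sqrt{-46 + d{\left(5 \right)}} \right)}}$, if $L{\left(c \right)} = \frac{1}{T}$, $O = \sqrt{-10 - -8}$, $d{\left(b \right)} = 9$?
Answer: $\sqrt{\frac{1208593 - 12208 i \sqrt{2}}{99 - i \sqrt{2}}} \approx 110.49 + 5.0 \cdot 10^{-7} i$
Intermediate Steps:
$O = i \sqrt{2}$ ($O = \sqrt{-10 + \left(-18 + 26\right)} = \sqrt{-10 + 8} = \sqrt{-2} = i \sqrt{2} \approx 1.4142 i$)
$T = 99 - i \sqrt{2}$ ($T = 4 + \left(95 - i \sqrt{2}\right) = 99 - i \sqrt{2} \approx 99.0 - 1.4142 i$)
$L{\left(c \right)} = \frac{1}{99 - i \sqrt{2}}$
$\sqrt{12208 + L{\left(\sqrt{-46 + d{\left(5 \right)}} \right)}} = \sqrt{12208 + \left(\frac{99}{9803} + \frac{i \sqrt{2}}{9803}\right)} = \sqrt{\frac{119675123}{9803} + \frac{i \sqrt{2}}{9803}}$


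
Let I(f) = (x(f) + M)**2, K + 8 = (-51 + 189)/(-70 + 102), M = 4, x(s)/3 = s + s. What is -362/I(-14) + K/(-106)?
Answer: -3693/169600 ≈ -0.021775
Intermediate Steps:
x(s) = 6*s (x(s) = 3*(s + s) = 3*(2*s) = 6*s)
K = -59/16 (K = -8 + (-51 + 189)/(-70 + 102) = -8 + 138/32 = -8 + 138*(1/32) = -8 + 69/16 = -59/16 ≈ -3.6875)
I(f) = (4 + 6*f)**2 (I(f) = (6*f + 4)**2 = (4 + 6*f)**2)
-362/I(-14) + K/(-106) = -362*1/(4*(2 + 3*(-14))**2) - 59/16/(-106) = -362*1/(4*(2 - 42)**2) - 59/16*(-1/106) = -362/(4*(-40)**2) + 59/1696 = -362/(4*1600) + 59/1696 = -362/6400 + 59/1696 = -362*1/6400 + 59/1696 = -181/3200 + 59/1696 = -3693/169600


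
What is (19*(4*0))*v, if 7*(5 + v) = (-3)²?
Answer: 0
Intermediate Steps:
v = -26/7 (v = -5 + (⅐)*(-3)² = -5 + (⅐)*9 = -5 + 9/7 = -26/7 ≈ -3.7143)
(19*(4*0))*v = (19*(4*0))*(-26/7) = (19*0)*(-26/7) = 0*(-26/7) = 0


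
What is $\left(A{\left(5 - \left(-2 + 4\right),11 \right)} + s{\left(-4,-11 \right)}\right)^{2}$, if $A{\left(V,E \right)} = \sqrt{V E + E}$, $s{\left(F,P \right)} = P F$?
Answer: $1980 + 176 \sqrt{11} \approx 2563.7$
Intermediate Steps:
$s{\left(F,P \right)} = F P$
$A{\left(V,E \right)} = \sqrt{E + E V}$ ($A{\left(V,E \right)} = \sqrt{E V + E} = \sqrt{E + E V}$)
$\left(A{\left(5 - \left(-2 + 4\right),11 \right)} + s{\left(-4,-11 \right)}\right)^{2} = \left(\sqrt{11 \left(1 + \left(5 - \left(-2 + 4\right)\right)\right)} - -44\right)^{2} = \left(\sqrt{11 \left(1 + \left(5 - 2\right)\right)} + 44\right)^{2} = \left(\sqrt{11 \left(1 + 3\right)} + 44\right)^{2} = \left(\sqrt{11 \cdot 4} + 44\right)^{2} = \left(\sqrt{44} + 44\right)^{2} = \left(2 \sqrt{11} + 44\right)^{2} = \left(44 + 2 \sqrt{11}\right)^{2}$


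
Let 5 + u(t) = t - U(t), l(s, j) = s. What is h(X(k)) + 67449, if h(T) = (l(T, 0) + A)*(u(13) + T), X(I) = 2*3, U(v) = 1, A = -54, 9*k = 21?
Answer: 66825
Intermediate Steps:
k = 7/3 (k = (⅑)*21 = 7/3 ≈ 2.3333)
u(t) = -6 + t (u(t) = -5 + (t - 1*1) = -5 + (t - 1) = -5 + (-1 + t) = -6 + t)
X(I) = 6
h(T) = (-54 + T)*(7 + T) (h(T) = (T - 54)*((-6 + 13) + T) = (-54 + T)*(7 + T))
h(X(k)) + 67449 = (-378 + 6² - 47*6) + 67449 = (-378 + 36 - 282) + 67449 = -624 + 67449 = 66825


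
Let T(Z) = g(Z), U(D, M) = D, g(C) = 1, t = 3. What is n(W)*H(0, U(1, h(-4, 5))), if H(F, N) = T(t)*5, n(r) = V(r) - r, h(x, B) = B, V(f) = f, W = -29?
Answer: 0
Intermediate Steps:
T(Z) = 1
n(r) = 0 (n(r) = r - r = 0)
H(F, N) = 5 (H(F, N) = 1*5 = 5)
n(W)*H(0, U(1, h(-4, 5))) = 0*5 = 0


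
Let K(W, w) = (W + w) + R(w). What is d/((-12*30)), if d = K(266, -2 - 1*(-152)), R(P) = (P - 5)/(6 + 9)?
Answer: -1277/1080 ≈ -1.1824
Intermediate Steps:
R(P) = -1/3 + P/15 (R(P) = (-5 + P)/15 = (-5 + P)*(1/15) = -1/3 + P/15)
K(W, w) = -1/3 + W + 16*w/15 (K(W, w) = (W + w) + (-1/3 + w/15) = -1/3 + W + 16*w/15)
d = 1277/3 (d = -1/3 + 266 + 16*(-2 - 1*(-152))/15 = -1/3 + 266 + 16*(-2 + 152)/15 = -1/3 + 266 + (16/15)*150 = -1/3 + 266 + 160 = 1277/3 ≈ 425.67)
d/((-12*30)) = 1277/(3*((-12*30))) = (1277/3)/(-360) = (1277/3)*(-1/360) = -1277/1080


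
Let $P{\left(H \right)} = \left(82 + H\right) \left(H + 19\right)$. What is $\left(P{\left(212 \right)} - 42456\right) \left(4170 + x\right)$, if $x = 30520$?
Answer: $883138020$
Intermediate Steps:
$P{\left(H \right)} = \left(19 + H\right) \left(82 + H\right)$ ($P{\left(H \right)} = \left(82 + H\right) \left(19 + H\right) = \left(19 + H\right) \left(82 + H\right)$)
$\left(P{\left(212 \right)} - 42456\right) \left(4170 + x\right) = \left(\left(1558 + 212^{2} + 101 \cdot 212\right) - 42456\right) \left(4170 + 30520\right) = \left(\left(1558 + 44944 + 21412\right) - 42456\right) 34690 = \left(67914 - 42456\right) 34690 = 25458 \cdot 34690 = 883138020$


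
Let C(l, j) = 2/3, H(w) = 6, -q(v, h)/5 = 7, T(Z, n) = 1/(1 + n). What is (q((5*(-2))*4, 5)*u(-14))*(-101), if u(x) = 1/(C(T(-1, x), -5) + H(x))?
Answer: 2121/4 ≈ 530.25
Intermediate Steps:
q(v, h) = -35 (q(v, h) = -5*7 = -35)
C(l, j) = ⅔ (C(l, j) = 2*(⅓) = ⅔)
u(x) = 3/20 (u(x) = 1/(⅔ + 6) = 1/(20/3) = 3/20)
(q((5*(-2))*4, 5)*u(-14))*(-101) = -35*3/20*(-101) = -21/4*(-101) = 2121/4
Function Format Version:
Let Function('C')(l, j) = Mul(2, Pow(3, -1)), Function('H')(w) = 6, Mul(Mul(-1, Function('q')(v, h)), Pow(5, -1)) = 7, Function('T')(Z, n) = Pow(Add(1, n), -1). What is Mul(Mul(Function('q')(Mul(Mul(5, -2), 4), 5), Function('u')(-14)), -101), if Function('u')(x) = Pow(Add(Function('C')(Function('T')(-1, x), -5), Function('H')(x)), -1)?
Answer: Rational(2121, 4) ≈ 530.25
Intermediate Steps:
Function('q')(v, h) = -35 (Function('q')(v, h) = Mul(-5, 7) = -35)
Function('C')(l, j) = Rational(2, 3) (Function('C')(l, j) = Mul(2, Rational(1, 3)) = Rational(2, 3))
Function('u')(x) = Rational(3, 20) (Function('u')(x) = Pow(Add(Rational(2, 3), 6), -1) = Pow(Rational(20, 3), -1) = Rational(3, 20))
Mul(Mul(Function('q')(Mul(Mul(5, -2), 4), 5), Function('u')(-14)), -101) = Mul(Mul(-35, Rational(3, 20)), -101) = Mul(Rational(-21, 4), -101) = Rational(2121, 4)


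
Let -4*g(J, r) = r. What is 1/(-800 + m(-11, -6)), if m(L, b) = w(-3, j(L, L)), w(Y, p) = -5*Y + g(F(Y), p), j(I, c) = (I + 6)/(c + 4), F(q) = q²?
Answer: -28/21985 ≈ -0.0012736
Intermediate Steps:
g(J, r) = -r/4
j(I, c) = (6 + I)/(4 + c)
w(Y, p) = -5*Y - p/4
m(L, b) = 15 - (6 + L)/(4*(4 + L)) (m(L, b) = -5*(-3) - (6 + L)/(4*(4 + L)) = 15 - (6 + L)/(4*(4 + L)))
1/(-800 + m(-11, -6)) = 1/(-800 + (234 + 59*(-11))/(4*(4 - 11))) = 1/(-800 + (¼)*(234 - 649)/(-7)) = 1/(-800 + (¼)*(-⅐)*(-415)) = 1/(-800 + 415/28) = 1/(-21985/28) = -28/21985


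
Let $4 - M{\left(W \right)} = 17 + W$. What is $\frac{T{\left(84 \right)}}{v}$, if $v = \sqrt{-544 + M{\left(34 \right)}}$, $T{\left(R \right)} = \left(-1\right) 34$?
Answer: $\frac{34 i \sqrt{591}}{591} \approx 1.3986 i$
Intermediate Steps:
$M{\left(W \right)} = -13 - W$ ($M{\left(W \right)} = 4 - \left(17 + W\right) = -13 - W$)
$T{\left(R \right)} = -34$
$v = i \sqrt{591}$ ($v = \sqrt{-544 - 47} = \sqrt{-591} = i \sqrt{591} \approx 24.31 i$)
$\frac{T{\left(84 \right)}}{v} = - \frac{34}{i \sqrt{591}} = - 34 \left(- \frac{i \sqrt{591}}{591}\right) = \frac{34 i \sqrt{591}}{591}$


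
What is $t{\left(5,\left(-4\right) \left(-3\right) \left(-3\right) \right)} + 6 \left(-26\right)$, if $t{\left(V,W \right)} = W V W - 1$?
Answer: $6323$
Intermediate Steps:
$t{\left(V,W \right)} = -1 + V W^{2}$ ($t{\left(V,W \right)} = V W W - 1 = V W^{2} - 1 = -1 + V W^{2}$)
$t{\left(5,\left(-4\right) \left(-3\right) \left(-3\right) \right)} + 6 \left(-26\right) = \left(-1 + 5 \left(\left(-4\right) \left(-3\right) \left(-3\right)\right)^{2}\right) + 6 \left(-26\right) = \left(-1 + 5 \left(12 \left(-3\right)\right)^{2}\right) - 156 = \left(-1 + 5 \left(-36\right)^{2}\right) - 156 = \left(-1 + 5 \cdot 1296\right) - 156 = \left(-1 + 6480\right) - 156 = 6479 - 156 = 6323$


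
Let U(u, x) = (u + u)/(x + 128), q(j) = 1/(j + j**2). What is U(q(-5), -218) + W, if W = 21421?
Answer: 19278899/900 ≈ 21421.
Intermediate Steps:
U(u, x) = 2*u/(128 + x) (U(u, x) = (2*u)/(128 + x) = 2*u/(128 + x))
U(q(-5), -218) + W = 2*(1/((-5)*(1 - 5)))/(128 - 218) + 21421 = 2*(-1/5/(-4))/(-90) + 21421 = 2*(-1/5*(-1/4))*(-1/90) + 21421 = 2*(1/20)*(-1/90) + 21421 = -1/900 + 21421 = 19278899/900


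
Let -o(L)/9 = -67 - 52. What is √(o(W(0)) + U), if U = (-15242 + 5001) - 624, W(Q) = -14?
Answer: I*√9794 ≈ 98.965*I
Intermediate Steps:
U = -10865 (U = -10241 - 624 = -10865)
o(L) = 1071 (o(L) = -9*(-67 - 52) = -9*(-119) = 1071)
√(o(W(0)) + U) = √(1071 - 10865) = √(-9794) = I*√9794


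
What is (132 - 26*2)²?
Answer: 6400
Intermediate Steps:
(132 - 26*2)² = (132 - 52)² = 80² = 6400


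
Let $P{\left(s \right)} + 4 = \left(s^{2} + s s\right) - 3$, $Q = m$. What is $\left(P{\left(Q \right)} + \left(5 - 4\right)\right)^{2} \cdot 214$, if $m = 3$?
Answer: $30816$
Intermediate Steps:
$Q = 3$
$P{\left(s \right)} = -7 + 2 s^{2}$ ($P{\left(s \right)} = -4 - \left(3 - s^{2} - s s\right) = -4 + \left(\left(s^{2} + s^{2}\right) - 3\right) = -4 + \left(2 s^{2} - 3\right) = -4 + \left(-3 + 2 s^{2}\right) = -7 + 2 s^{2}$)
$\left(P{\left(Q \right)} + \left(5 - 4\right)\right)^{2} \cdot 214 = \left(\left(-7 + 2 \cdot 3^{2}\right) + \left(5 - 4\right)\right)^{2} \cdot 214 = \left(\left(-7 + 2 \cdot 9\right) + \left(5 - 4\right)\right)^{2} \cdot 214 = \left(\left(-7 + 18\right) + 1\right)^{2} \cdot 214 = \left(11 + 1\right)^{2} \cdot 214 = 12^{2} \cdot 214 = 144 \cdot 214 = 30816$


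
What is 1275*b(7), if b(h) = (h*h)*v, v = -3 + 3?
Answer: 0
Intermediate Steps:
v = 0
b(h) = 0 (b(h) = (h*h)*0 = h²*0 = 0)
1275*b(7) = 1275*0 = 0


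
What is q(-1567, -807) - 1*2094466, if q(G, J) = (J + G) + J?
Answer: -2097647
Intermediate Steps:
q(G, J) = G + 2*J (q(G, J) = (G + J) + J = G + 2*J)
q(-1567, -807) - 1*2094466 = (-1567 + 2*(-807)) - 1*2094466 = (-1567 - 1614) - 2094466 = -3181 - 2094466 = -2097647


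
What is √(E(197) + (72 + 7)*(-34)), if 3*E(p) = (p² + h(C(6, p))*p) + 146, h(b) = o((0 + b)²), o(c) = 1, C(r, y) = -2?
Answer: √93282/3 ≈ 101.81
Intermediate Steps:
h(b) = 1
E(p) = 146/3 + p/3 + p²/3 (E(p) = ((p² + 1*p) + 146)/3 = ((p² + p) + 146)/3 = ((p + p²) + 146)/3 = (146 + p + p²)/3 = 146/3 + p/3 + p²/3)
√(E(197) + (72 + 7)*(-34)) = √((146/3 + (⅓)*197 + (⅓)*197²) + (72 + 7)*(-34)) = √((146/3 + 197/3 + (⅓)*38809) + 79*(-34)) = √((146/3 + 197/3 + 38809/3) - 2686) = √(39152/3 - 2686) = √(31094/3) = √93282/3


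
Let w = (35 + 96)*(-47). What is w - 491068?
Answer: -497225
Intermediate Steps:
w = -6157 (w = 131*(-47) = -6157)
w - 491068 = -6157 - 491068 = -497225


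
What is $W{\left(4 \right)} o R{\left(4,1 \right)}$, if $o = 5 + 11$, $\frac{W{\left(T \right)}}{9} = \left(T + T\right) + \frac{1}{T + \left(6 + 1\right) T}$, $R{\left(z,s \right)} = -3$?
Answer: $- \frac{6939}{2} \approx -3469.5$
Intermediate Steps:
$W{\left(T \right)} = 18 T + \frac{9}{8 T}$ ($W{\left(T \right)} = 9 \left(\left(T + T\right) + \frac{1}{T + \left(6 + 1\right) T}\right) = 9 \left(2 T + \frac{1}{T + 7 T}\right) = 9 \left(2 T + \frac{1}{8 T}\right) = 18 T + \frac{9}{8 T}$)
$o = 16$
$W{\left(4 \right)} o R{\left(4,1 \right)} = \left(18 \cdot 4 + \frac{9}{8 \cdot 4}\right) 16 \left(-3\right) = \left(72 + \frac{9}{8} \cdot \frac{1}{4}\right) 16 \left(-3\right) = \left(72 + \frac{9}{32}\right) 16 \left(-3\right) = \frac{2313}{32} \cdot 16 \left(-3\right) = \frac{2313}{2} \left(-3\right) = - \frac{6939}{2}$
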